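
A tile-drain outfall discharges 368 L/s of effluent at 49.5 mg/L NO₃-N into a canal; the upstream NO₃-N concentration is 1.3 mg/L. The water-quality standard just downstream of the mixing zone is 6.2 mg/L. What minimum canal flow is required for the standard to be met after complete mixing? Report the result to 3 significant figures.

Set C_mix = 6.2: (Q·1.300 + 368.0·49.50) / (Q + 368.0) = 6.2
→ Q = 368.0·(49.50 − 6.2)/(6.2 − 1.300) = 3252 L/s.

3250 L/s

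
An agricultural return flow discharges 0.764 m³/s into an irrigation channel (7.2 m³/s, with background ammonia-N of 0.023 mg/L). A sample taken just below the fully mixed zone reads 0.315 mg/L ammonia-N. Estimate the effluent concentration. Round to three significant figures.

3.07 mg/L

Mass balance: 7.200·0.02300 + 0.7640·Cₑ = 7.964·0.3150
→ Cₑ = (7.964·0.3150 − 7.200·0.02300) / 0.7640 = 3.067 mg/L.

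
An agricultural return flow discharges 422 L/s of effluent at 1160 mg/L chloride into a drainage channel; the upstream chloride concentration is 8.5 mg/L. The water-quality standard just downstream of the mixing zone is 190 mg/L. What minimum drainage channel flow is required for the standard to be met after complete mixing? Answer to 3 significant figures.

2260 L/s

Set C_mix = 190: (Q·8.500 + 422.0·1160) / (Q + 422.0) = 190
→ Q = 422.0·(1160 − 190)/(190 − 8.500) = 2255 L/s.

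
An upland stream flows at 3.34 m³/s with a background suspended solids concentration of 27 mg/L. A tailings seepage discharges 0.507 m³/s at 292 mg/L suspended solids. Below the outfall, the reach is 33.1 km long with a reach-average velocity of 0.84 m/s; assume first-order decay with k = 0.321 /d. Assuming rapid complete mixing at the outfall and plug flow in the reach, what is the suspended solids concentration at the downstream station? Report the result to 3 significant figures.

53.5 mg/L

After mixing, C = (3.340·27.00 + 0.5070·292.0) / 3.847 = 238.2/3.847 = 61.92 mg/L.
Travel time t = 33.1·1000 / 0.84 = 39400 s = 10.95 h.
Decay over the reach: 61.92·exp(−kt) = 61.92·0.8638 = 53.49 mg/L.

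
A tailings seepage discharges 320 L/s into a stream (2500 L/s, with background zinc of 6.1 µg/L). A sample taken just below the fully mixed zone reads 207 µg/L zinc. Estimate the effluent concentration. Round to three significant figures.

Mass balance: 2500·6.100 + 320.0·Cₑ = 2820·207.0
→ Cₑ = (2820·207.0 − 2500·6.100) / 320.0 = 1777 µg/L.

1780 µg/L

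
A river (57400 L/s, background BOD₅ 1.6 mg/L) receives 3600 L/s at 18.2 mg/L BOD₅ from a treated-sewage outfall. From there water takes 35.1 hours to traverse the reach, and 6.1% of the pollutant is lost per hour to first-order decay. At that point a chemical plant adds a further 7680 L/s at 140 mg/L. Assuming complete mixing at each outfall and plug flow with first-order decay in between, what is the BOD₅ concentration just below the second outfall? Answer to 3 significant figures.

Conservation of mass: C = (57400·1.600 + 3600·18.20) / 61000 = 157400/61000 = 2.580 mg/L; combined flow 61000 L/s.
6.1%/h lost → k = −ln(1 − 0.061) = 0.06294 h⁻¹.
First-order decay: C = 2.580·exp(−k·t) = 2.580·0.1098 = 0.2832 mg/L.
Second outfall: C = (61000·0.2832 + 7680·140.0)/68680 = 15.91 mg/L.

15.9 mg/L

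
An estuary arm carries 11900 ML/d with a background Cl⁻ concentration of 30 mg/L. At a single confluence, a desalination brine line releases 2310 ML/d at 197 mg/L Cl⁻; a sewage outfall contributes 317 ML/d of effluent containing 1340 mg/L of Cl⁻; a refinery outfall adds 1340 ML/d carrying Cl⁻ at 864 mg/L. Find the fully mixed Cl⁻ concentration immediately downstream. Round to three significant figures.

Mass balance: C = (11900·30.00 + 2310·197.0 + 317.0·1340 + 1340·864.0) / 15870 = 2395000/15870 = 150.9 mg/L.

151 mg/L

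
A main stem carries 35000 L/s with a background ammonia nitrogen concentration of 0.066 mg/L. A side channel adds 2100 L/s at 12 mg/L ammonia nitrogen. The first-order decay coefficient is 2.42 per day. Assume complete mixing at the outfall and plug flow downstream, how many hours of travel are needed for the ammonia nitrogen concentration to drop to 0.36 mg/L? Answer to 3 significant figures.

7.17 h

Conservation of mass: C = (35000·0.06600 + 2100·12.00) / 37100 = 27510/37100 = 0.7415 mg/L.
0.7415·exp(−k·t) = 0.36 → t = ln(0.7415/0.36)/k = 25800 s = 7.166 h.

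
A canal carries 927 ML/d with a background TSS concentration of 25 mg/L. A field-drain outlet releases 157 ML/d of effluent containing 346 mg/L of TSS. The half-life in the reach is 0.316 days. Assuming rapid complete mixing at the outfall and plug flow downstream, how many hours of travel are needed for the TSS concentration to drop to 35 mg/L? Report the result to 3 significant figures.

7.81 h

Mass balance: C = (927.0·25.00 + 157.0·346.0) / 1084 = 77500/1084 = 71.49 mg/L.
Half-life 0.316 d → k = ln 2 / 0.316 = 2.194 d⁻¹.
71.49·exp(−k·t) = 35 → t = ln(71.49/35)/k = 28130 s = 7.815 h.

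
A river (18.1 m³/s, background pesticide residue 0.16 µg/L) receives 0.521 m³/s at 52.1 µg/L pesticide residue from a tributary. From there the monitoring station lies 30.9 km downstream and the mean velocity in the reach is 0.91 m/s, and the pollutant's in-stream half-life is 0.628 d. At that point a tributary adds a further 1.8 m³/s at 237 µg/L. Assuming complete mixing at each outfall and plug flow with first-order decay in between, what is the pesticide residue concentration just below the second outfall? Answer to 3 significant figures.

Mixed concentration C = ΣQC/ΣQ = (18.10·0.1600 + 0.5210·52.10) / 18.62 = 30.04/18.62 = 1.613 µg/L; combined flow 18.62 m³/s.
Travel time t = 30.9·1000 / 0.91 = 33960 s = 9.432 h.
Half-life 0.628 d → k = ln 2 / 0.628 = 1.104 d⁻¹.
Applying C = C₀e^(−kt): 1.613 × 0.6481 = 1.045 µg/L.
At the second outfall, C = (18.62·1.045 + 1.800·237.0) / (18.62 + 1.800) = 21.84 µg/L.

21.8 µg/L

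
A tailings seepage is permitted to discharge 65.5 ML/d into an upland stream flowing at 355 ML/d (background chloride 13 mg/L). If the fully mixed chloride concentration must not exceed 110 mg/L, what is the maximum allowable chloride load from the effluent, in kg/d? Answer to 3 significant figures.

Mass balance at the limit: 355.0·13.00 + 65.50·Cₑ = 420.5·110 → Cₑ = 635.7 mg/L.
65.50 ML/d = 0.7581 m³/s. Load = 0.7581 m³/s × 635.7 g/m³ × 86 400 s/d = 41640 kg/d.

41600 kg/d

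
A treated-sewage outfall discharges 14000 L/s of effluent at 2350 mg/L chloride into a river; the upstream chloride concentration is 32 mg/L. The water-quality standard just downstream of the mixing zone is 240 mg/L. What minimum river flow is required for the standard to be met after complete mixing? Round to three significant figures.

142000 L/s

Set C_mix = 240: (Q·32.00 + 14000·2350) / (Q + 14000) = 240
→ Q = 14000·(2350 − 240)/(240 − 32.00) = 142000 L/s.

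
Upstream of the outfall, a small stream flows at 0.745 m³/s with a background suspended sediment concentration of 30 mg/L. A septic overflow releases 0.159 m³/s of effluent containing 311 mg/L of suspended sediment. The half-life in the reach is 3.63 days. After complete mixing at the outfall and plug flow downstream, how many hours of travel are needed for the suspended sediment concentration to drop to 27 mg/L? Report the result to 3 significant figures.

136 h

Mass balance: C = (0.7450·30.00 + 0.1590·311.0) / 0.9040 = 71.80/0.9040 = 79.42 mg/L.
Half-life 3.63 d → k = ln 2 / 3.63 = 0.1909 d⁻¹.
79.42·exp(−k·t) = 27 → t = ln(79.42/27)/k = 488200 s = 135.6 h.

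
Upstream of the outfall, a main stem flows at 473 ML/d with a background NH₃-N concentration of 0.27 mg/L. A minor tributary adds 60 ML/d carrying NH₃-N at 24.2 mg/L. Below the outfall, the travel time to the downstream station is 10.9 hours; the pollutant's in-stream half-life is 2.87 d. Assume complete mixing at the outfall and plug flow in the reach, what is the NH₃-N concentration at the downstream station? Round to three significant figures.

2.66 mg/L

Flow-weighted average: C = (473.0·0.2700 + 60.00·24.20) / 533.0 = 1580/533.0 = 2.964 mg/L.
Half-life 2.87 d → k = ln 2 / 2.87 = 0.2415 d⁻¹.
After decay, C = 2.964 × e^(−kt) = 2.964 × 0.8961 = 2.656 mg/L.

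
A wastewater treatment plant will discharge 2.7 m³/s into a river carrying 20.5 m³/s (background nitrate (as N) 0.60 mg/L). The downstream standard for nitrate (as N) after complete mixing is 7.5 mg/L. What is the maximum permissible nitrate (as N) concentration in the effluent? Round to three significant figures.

At the limit, (Qr·Cr + Qe·Cₑ)/(Qr + Qe) = 7.5:
Cₑ = (23.20·7.5 − 20.50·0.6000) / 2.700 = 59.89 mg/L.

59.9 mg/L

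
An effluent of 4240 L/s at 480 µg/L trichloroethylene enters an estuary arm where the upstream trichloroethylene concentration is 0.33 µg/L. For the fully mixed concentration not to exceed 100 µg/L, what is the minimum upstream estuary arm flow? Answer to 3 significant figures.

Set C_mix = 100: (Q·0.3300 + 4240·480.0) / (Q + 4240) = 100
→ Q = 4240·(480.0 − 100)/(100 − 0.3300) = 16170 L/s.

16200 L/s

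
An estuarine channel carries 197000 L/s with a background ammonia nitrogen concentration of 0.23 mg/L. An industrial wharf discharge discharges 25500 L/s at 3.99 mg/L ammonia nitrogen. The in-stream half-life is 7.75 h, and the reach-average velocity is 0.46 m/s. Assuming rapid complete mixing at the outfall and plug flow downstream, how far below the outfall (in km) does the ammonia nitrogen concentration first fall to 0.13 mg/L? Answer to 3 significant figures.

30.1 km

Flow-weighted average: C = (197000·0.2300 + 25500·3.990) / 222500 = 147100/222500 = 0.6609 mg/L.
Half-life 7.75 h → k = ln 2 / 7.75 = 0.08944 h⁻¹ = 2.147 d⁻¹.
Set 0.6609·exp(−k·t) = 0.13 → t = ln(0.6609/0.13)/k = 65450 s = 18.18 h.
Distance = v·t = 0.46·65450 = 30110 m = 30.11 km.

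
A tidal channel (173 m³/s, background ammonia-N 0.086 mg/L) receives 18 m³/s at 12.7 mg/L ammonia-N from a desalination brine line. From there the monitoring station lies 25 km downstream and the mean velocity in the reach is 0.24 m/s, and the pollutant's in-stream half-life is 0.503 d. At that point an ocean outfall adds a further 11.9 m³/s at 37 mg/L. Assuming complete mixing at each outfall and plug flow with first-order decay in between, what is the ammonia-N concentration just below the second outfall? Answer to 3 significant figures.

2.40 mg/L

Conservation of mass: C = (173.0·0.08600 + 18.00·12.70) / 191.0 = 243.5/191.0 = 1.275 mg/L; combined flow 191.0 m³/s.
Travel time t = 25·1000 / 0.24 = 104200 s = 28.94 h.
Half-life 0.503 d → k = ln 2 / 0.503 = 1.378 d⁻¹.
First-order decay: C = 1.275·exp(−k·t) = 1.275·0.1899 = 0.2420 mg/L.
Second outfall: C = (191.0·0.2420 + 11.90·37.00)/202.9 = 2.398 mg/L.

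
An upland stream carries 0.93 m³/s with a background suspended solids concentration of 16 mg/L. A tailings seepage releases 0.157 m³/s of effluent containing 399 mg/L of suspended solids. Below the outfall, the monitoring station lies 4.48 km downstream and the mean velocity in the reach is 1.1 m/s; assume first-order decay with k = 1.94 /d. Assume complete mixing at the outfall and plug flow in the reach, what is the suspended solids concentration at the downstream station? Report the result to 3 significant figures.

Flow-weighted average: C = (0.9300·16.00 + 0.1570·399.0) / 1.087 = 77.52/1.087 = 71.32 mg/L.
Travel time t = 4.48·1000 / 1.1 = 4073 s = 1.131 h.
Applying C = C₀e^(−kt): 71.32 × 0.9126 = 65.09 mg/L.

65.1 mg/L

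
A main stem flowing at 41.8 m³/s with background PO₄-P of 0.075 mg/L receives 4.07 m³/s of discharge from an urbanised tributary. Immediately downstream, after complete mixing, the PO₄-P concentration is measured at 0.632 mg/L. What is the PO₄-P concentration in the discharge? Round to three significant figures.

Mass balance: 41.80·0.07500 + 4.070·Cₑ = 45.87·0.6320
→ Cₑ = (45.87·0.6320 − 41.80·0.07500) / 4.070 = 6.353 mg/L.

6.35 mg/L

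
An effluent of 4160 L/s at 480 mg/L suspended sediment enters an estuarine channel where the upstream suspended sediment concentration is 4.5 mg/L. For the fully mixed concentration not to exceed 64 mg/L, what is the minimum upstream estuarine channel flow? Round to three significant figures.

Set C_mix = 64: (Q·4.500 + 4160·480.0) / (Q + 4160) = 64
→ Q = 4160·(480.0 − 64)/(64 − 4.500) = 29090 L/s.

29100 L/s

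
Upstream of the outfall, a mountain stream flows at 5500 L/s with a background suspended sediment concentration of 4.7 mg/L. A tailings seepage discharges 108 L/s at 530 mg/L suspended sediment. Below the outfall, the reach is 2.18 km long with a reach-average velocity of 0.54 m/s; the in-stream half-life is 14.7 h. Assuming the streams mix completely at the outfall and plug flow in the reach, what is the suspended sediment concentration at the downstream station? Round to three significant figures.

Mixed concentration C = ΣQC/ΣQ = (5500·4.700 + 108.0·530.0) / 5608 = 83090/5608 = 14.82 mg/L.
Travel time t = 2.18·1000 / 0.54 = 4037 s = 1.121 h.
Half-life 14.7 h → k = ln 2 / 14.7 = 0.04715 h⁻¹ = 1.132 d⁻¹.
Applying C = C₀e^(−kt): 14.82 × 0.9485 = 14.05 mg/L.

14.1 mg/L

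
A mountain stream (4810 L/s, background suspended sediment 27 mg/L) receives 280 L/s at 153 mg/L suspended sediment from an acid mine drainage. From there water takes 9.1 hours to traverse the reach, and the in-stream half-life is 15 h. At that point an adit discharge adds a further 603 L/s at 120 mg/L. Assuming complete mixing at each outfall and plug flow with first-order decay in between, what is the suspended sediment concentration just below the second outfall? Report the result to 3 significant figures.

After mixing, C = (4810·27.00 + 280.0·153.0) / 5090 = 172700/5090 = 33.93 mg/L; combined flow 5090 L/s.
Half-life 15 h → k = ln 2 / 15 = 0.04621 h⁻¹ = 1.109 d⁻¹.
Decay over the reach: 33.93·exp(−kt) = 33.93·0.6567 = 22.28 mg/L.
Second outfall: C = (5090·22.28 + 603.0·120.0)/5693 = 32.63 mg/L.

32.6 mg/L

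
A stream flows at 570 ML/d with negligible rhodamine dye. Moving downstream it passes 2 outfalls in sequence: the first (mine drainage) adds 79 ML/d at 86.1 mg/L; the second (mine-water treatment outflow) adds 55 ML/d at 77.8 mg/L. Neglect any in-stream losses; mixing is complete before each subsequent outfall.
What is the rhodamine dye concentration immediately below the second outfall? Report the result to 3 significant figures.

Below outfall 1: Q → 649.0 ML/d, C = (570.0·0 + 79.00·86.10)/649.0 = 10.48 mg/L.
Below outfall 2: Q → 704.0 ML/d, C = (649.0·10.48 + 55.00·77.80)/704.0 = 15.74 mg/L.

15.7 mg/L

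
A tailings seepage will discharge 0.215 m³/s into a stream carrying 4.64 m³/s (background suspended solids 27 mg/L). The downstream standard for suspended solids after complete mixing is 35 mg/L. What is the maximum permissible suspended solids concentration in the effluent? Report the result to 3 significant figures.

208 mg/L

At the limit, (Qr·Cr + Qe·Cₑ)/(Qr + Qe) = 35:
Cₑ = (4.855·35 − 4.640·27.00) / 0.2150 = 207.7 mg/L.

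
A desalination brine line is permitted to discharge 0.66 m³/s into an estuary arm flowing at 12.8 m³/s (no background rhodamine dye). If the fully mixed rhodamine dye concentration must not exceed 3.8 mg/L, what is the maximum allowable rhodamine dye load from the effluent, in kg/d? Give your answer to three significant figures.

Mass balance at the limit: 12.80·0 + 0.6600·Cₑ = 13.46·3.8 → Cₑ = 77.50 mg/L.
Load = 0.6600 m³/s × 77.50 g/m³ × 86 400 s/d = 4419 kg/d.

4420 kg/d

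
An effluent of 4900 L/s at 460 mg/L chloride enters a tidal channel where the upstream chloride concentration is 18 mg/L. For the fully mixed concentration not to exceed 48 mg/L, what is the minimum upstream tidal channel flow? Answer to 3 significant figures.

Set C_mix = 48: (Q·18.00 + 4900·460.0) / (Q + 4900) = 48
→ Q = 4900·(460.0 − 48)/(48 − 18.00) = 67290 L/s.

67300 L/s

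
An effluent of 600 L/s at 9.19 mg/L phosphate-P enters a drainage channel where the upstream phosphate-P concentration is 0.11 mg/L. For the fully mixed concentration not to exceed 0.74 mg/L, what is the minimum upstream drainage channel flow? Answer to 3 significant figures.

Set C_mix = 0.74: (Q·0.1100 + 600.0·9.190) / (Q + 600.0) = 0.74
→ Q = 600.0·(9.190 − 0.74)/(0.74 − 0.1100) = 8048 L/s.

8050 L/s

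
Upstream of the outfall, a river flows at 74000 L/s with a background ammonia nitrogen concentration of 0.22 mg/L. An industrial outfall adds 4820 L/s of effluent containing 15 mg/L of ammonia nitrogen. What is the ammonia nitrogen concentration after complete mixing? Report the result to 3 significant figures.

1.12 mg/L

Mass balance: C = (74000·0.2200 + 4820·15.00) / 78820 = 88580/78820 = 1.124 mg/L.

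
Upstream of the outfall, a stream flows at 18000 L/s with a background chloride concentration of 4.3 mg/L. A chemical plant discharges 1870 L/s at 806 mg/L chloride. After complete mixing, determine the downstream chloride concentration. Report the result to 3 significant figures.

Flow-weighted average: C = (18000·4.300 + 1870·806.0) / 19870 = 1585000/19870 = 79.75 mg/L.

79.7 mg/L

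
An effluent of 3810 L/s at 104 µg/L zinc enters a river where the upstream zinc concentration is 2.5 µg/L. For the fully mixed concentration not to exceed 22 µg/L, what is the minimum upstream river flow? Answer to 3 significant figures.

Set C_mix = 22: (Q·2.500 + 3810·104.0) / (Q + 3810) = 22
→ Q = 3810·(104.0 − 22)/(22 − 2.500) = 16020 L/s.

16000 L/s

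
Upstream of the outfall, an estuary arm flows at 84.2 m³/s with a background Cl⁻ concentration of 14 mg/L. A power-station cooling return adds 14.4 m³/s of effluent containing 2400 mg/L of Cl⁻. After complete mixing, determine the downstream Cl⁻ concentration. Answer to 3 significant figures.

Conservation of mass: C = (84.20·14.00 + 14.40·2400) / 98.60 = 35740/98.60 = 362.5 mg/L.

362 mg/L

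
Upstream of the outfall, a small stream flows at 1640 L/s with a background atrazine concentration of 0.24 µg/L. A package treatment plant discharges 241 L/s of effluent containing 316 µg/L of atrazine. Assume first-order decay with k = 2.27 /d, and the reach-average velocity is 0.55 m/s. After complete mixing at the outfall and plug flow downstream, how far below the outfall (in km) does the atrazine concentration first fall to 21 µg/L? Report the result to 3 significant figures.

13.9 km

After mixing, C = (1640·0.2400 + 241.0·316.0) / 1881 = 76550/1881 = 40.70 µg/L.
Set 40.70·exp(−k·t) = 21 → t = ln(40.70/21)/k = 25180 s = 6.995 h.
Distance = v·t = 0.55·25180 = 13850 m = 13.85 km.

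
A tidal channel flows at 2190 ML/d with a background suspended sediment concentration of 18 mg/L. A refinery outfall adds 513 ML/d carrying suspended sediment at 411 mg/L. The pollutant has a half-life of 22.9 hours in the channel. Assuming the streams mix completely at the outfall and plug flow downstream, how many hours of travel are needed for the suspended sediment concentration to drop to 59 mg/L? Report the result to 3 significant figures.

14.9 h

Flow-weighted average: C = (2190·18.00 + 513.0·411.0) / 2703 = 250300/2703 = 92.59 mg/L.
Half-life 22.9 h → k = ln 2 / 22.9 = 0.03027 h⁻¹ = 0.7264 d⁻¹.
92.59·exp(−k·t) = 59 → t = ln(92.59/59)/k = 53590 s = 14.89 h.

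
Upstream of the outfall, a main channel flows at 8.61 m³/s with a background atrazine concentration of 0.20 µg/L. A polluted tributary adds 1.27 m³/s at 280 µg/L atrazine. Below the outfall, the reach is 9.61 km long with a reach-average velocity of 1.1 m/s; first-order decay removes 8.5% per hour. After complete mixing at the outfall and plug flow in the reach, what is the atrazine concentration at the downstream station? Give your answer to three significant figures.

Mass balance: C = (8.610·0.2000 + 1.270·280.0) / 9.880 = 357.3/9.880 = 36.17 µg/L.
Travel time t = 9.61·1000 / 1.1 = 8736 s = 2.427 h.
8.5%/h lost → k = −ln(1 − 0.085) = 0.08883 h⁻¹.
After decay, C = 36.17 × e^(−kt) = 36.17 × 0.8061 = 29.15 µg/L.

29.2 µg/L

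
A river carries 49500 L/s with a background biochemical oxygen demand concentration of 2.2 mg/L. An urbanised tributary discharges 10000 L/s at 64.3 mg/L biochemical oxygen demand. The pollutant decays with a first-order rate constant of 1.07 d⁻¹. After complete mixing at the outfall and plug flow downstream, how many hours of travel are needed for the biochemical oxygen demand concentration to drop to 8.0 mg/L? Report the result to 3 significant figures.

Flow-weighted average: C = (49500·2.200 + 10000·64.30) / 59500 = 751900/59500 = 12.64 mg/L.
12.64·exp(−k·t) = 8.0 → t = ln(12.64/8.0)/k = 36920 s = 10.25 h.

10.3 h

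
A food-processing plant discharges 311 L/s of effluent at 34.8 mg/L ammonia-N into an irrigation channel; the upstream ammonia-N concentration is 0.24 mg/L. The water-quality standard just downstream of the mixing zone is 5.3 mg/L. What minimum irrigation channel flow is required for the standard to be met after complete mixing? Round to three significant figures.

1810 L/s

Set C_mix = 5.3: (Q·0.2400 + 311.0·34.80) / (Q + 311.0) = 5.3
→ Q = 311.0·(34.80 − 5.3)/(5.3 − 0.2400) = 1813 L/s.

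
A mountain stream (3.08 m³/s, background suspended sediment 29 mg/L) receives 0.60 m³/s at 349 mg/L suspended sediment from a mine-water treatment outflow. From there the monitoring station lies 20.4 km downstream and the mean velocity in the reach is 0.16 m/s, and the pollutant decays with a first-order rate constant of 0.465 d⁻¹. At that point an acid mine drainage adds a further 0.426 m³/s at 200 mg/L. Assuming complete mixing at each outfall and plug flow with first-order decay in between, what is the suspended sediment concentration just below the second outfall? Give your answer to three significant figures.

Conservation of mass: C = (3.080·29.00 + 0.6000·349.0) / 3.680 = 298.7/3.680 = 81.17 mg/L; combined flow 3.680 m³/s.
Travel time t = 20.4·1000 / 0.16 = 127500 s = 35.42 h.
Decay over the reach: 81.17·exp(−kt) = 81.17·0.5035 = 40.87 mg/L.
At the second outfall, C = (3.680·40.87 + 0.4260·200.0) / (3.680 + 0.4260) = 57.38 mg/L.

57.4 mg/L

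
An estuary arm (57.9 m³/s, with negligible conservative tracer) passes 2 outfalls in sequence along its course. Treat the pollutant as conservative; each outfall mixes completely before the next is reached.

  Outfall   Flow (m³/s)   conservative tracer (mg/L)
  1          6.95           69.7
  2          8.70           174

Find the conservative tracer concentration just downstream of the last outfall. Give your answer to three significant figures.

27.2 mg/L

Below outfall 1: Q → 64.85 m³/s, C = (57.90·0 + 6.950·69.70)/64.85 = 7.470 mg/L.
Below outfall 2: Q → 73.55 m³/s, C = (64.85·7.470 + 8.700·174.0)/73.55 = 27.17 mg/L.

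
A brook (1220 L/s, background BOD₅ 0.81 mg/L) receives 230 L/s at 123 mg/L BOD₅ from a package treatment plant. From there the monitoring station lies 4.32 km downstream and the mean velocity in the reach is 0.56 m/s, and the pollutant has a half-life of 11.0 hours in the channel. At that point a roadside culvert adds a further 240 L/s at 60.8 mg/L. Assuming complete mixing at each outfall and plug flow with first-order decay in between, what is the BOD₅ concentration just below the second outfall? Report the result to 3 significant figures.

After mixing, C = (1220·0.8100 + 230.0·123.0) / 1450 = 29280/1450 = 20.19 mg/L; combined flow 1450 L/s.
Travel time t = 4.32·1000 / 0.56 = 7714 s = 2.143 h.
Half-life 11.0 h → k = ln 2 / 11.0 = 0.06301 h⁻¹ = 1.512 d⁻¹.
Decay over the reach: 20.19·exp(−kt) = 20.19·0.8737 = 17.64 mg/L.
At the second outfall, C = (1450·17.64 + 240.0·60.80) / (1450 + 240.0) = 23.77 mg/L.

23.8 mg/L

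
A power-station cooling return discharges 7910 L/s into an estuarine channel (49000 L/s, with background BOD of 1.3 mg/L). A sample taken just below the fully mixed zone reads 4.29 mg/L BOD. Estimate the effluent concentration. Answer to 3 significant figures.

Mass balance: 49000·1.300 + 7910·Cₑ = 56910·4.290
→ Cₑ = (56910·4.290 − 49000·1.300) / 7910 = 22.81 mg/L.

22.8 mg/L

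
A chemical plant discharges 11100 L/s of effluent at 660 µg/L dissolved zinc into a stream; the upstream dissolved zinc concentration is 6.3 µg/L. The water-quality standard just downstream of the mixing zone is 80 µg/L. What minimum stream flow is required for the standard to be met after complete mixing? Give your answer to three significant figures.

Set C_mix = 80: (Q·6.300 + 11100·660.0) / (Q + 11100) = 80
→ Q = 11100·(660.0 − 80)/(80 − 6.300) = 87350 L/s.

87400 L/s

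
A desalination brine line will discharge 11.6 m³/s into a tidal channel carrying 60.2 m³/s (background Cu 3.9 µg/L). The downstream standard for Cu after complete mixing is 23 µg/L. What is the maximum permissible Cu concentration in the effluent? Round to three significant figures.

At the limit, (Qr·Cr + Qe·Cₑ)/(Qr + Qe) = 23:
Cₑ = (71.80·23 − 60.20·3.900) / 11.60 = 122.1 µg/L.

122 µg/L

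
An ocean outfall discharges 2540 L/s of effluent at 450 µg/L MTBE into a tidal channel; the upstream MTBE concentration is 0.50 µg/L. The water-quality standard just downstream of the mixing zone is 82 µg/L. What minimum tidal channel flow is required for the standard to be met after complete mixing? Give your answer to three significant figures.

11500 L/s

Set C_mix = 82: (Q·0.5000 + 2540·450.0) / (Q + 2540) = 82
→ Q = 2540·(450.0 − 82)/(82 − 0.5000) = 11470 L/s.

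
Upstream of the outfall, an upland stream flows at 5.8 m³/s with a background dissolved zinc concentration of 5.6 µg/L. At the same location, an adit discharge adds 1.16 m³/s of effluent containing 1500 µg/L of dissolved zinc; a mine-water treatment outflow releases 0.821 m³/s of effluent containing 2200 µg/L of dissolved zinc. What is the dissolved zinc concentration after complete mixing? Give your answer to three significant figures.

Mixed concentration C = ΣQC/ΣQ = (5.800·5.600 + 1.160·1500 + 0.8210·2200) / 7.781 = 3579/7.781 = 459.9 µg/L.

460 µg/L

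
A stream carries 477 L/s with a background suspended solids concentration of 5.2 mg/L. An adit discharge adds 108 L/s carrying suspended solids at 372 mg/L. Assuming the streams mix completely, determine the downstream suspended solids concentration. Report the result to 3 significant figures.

Conservation of mass: C = (477.0·5.200 + 108.0·372.0) / 585.0 = 42660/585.0 = 72.92 mg/L.

72.9 mg/L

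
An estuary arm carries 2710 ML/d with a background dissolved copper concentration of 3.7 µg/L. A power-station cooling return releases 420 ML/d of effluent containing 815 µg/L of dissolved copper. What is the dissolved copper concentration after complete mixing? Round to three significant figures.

113 µg/L

Conservation of mass: C = (2710·3.700 + 420.0·815.0) / 3130 = 352300/3130 = 112.6 µg/L.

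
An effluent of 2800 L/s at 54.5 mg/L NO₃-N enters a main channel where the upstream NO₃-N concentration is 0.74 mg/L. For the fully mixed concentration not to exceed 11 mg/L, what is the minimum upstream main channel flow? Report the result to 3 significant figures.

Set C_mix = 11: (Q·0.7400 + 2800·54.50) / (Q + 2800) = 11
→ Q = 2800·(54.50 − 11)/(11 − 0.7400) = 11870 L/s.

11900 L/s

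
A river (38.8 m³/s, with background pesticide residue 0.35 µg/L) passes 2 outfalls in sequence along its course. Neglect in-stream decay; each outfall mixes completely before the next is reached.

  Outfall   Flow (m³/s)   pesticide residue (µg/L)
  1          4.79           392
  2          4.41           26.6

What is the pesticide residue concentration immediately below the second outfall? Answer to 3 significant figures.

41.8 µg/L

Below outfall 1: Q → 43.59 m³/s, C = (38.80·0.3500 + 4.790·392.0)/43.59 = 43.39 µg/L.
Below outfall 2: Q → 48.00 m³/s, C = (43.59·43.39 + 4.410·26.60)/48.00 = 41.85 µg/L.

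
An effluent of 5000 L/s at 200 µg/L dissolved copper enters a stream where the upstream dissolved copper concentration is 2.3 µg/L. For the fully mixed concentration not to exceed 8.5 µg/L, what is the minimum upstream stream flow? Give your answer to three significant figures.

154000 L/s

Set C_mix = 8.5: (Q·2.300 + 5000·200.0) / (Q + 5000) = 8.5
→ Q = 5000·(200.0 − 8.5)/(8.5 − 2.300) = 154400 L/s.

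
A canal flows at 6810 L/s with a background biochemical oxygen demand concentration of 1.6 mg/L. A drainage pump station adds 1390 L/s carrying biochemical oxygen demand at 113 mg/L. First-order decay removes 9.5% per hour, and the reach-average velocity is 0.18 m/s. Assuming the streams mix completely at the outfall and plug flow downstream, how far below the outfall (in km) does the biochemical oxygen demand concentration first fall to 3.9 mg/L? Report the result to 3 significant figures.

10.8 km

Conservation of mass: C = (6810·1.600 + 1390·113.0) / 8200 = 168000/8200 = 20.48 mg/L.
9.5%/h lost → k = −ln(1 − 0.095) = 0.09982 h⁻¹.
Set 20.48·exp(−k·t) = 3.9 → t = ln(20.48/3.9)/k = 59820 s = 16.62 h.
Distance = v·t = 0.18·59820 = 10770 m = 10.77 km.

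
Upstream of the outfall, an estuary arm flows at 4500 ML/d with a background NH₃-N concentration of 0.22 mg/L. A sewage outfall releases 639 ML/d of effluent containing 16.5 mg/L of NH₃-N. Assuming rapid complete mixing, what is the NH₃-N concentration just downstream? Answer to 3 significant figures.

2.24 mg/L

After mixing, C = (4500·0.2200 + 639.0·16.50) / 5139 = 11530/5139 = 2.244 mg/L.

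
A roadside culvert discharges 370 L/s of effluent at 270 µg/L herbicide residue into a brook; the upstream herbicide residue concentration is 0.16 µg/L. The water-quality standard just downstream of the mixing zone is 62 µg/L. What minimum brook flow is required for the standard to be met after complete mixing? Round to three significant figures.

1240 L/s

Set C_mix = 62: (Q·0.1600 + 370.0·270.0) / (Q + 370.0) = 62
→ Q = 370.0·(270.0 − 62)/(62 − 0.1600) = 1245 L/s.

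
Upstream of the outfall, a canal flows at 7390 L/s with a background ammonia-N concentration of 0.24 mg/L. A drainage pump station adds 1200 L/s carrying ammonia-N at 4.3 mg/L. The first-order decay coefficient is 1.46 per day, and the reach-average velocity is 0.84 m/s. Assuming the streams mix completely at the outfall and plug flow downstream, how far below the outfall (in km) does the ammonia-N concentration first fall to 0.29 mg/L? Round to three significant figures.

50.9 km

Mixed concentration C = ΣQC/ΣQ = (7390·0.2400 + 1200·4.300) / 8590 = 6934/8590 = 0.8072 mg/L.
Set 0.8072·exp(−k·t) = 0.29 → t = ln(0.8072/0.29)/k = 60580 s = 16.83 h.
Distance = v·t = 0.84·60580 = 50890 m = 50.89 km.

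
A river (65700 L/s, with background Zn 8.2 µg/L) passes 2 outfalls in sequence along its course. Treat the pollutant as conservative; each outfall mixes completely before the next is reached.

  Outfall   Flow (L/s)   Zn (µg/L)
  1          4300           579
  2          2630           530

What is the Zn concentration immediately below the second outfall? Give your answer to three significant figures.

60.9 µg/L

Below outfall 1: Q → 70000 L/s, C = (65700·8.200 + 4300·579.0)/70000 = 43.26 µg/L.
Below outfall 2: Q → 72630 L/s, C = (70000·43.26 + 2630·530.0)/72630 = 60.89 µg/L.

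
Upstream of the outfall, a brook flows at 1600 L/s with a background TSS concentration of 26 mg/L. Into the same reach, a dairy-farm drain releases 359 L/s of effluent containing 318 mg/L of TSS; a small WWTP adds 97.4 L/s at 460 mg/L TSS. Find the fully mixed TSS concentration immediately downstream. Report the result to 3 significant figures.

Mixed concentration C = ΣQC/ΣQ = (1600·26.00 + 359.0·318.0 + 97.40·460.0) / 2056 = 200600/2056 = 97.53 mg/L.

97.5 mg/L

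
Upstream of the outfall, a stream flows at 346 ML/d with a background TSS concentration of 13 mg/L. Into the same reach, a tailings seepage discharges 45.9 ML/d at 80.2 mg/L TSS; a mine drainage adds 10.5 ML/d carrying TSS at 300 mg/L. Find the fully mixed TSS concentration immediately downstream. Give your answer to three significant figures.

28.2 mg/L

After mixing, C = (346.0·13.00 + 45.90·80.20 + 10.50·300.0) / 402.4 = 11330/402.4 = 28.15 mg/L.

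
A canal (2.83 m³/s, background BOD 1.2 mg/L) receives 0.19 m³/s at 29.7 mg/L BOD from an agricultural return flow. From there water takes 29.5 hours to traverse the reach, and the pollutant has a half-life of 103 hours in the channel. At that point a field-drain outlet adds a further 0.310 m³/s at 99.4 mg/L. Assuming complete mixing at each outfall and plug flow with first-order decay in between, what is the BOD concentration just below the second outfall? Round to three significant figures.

Mixed concentration C = ΣQC/ΣQ = (2.830·1.200 + 0.1900·29.70) / 3.020 = 9.039/3.020 = 2.993 mg/L; combined flow 3.020 m³/s.
Half-life 103 h → k = ln 2 / 103 = 0.006730 h⁻¹ = 0.1615 d⁻¹.
Applying C = C₀e^(−kt): 2.993 × 0.8199 = 2.454 mg/L.
At the second outfall, C = (3.020·2.454 + 0.3100·99.40) / (3.020 + 0.3100) = 11.48 mg/L.

11.5 mg/L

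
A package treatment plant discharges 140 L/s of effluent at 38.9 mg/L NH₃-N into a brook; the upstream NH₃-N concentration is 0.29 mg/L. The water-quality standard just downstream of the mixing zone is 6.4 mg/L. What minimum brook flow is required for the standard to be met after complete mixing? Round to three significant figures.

745 L/s

Set C_mix = 6.4: (Q·0.2900 + 140.0·38.90) / (Q + 140.0) = 6.4
→ Q = 140.0·(38.90 − 6.4)/(6.4 − 0.2900) = 744.7 L/s.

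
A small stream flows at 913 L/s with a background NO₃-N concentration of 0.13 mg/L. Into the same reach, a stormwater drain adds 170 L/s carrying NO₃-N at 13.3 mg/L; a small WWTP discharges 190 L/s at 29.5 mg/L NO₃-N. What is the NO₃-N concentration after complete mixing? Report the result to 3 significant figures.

6.27 mg/L

Mass balance: C = (913.0·0.1300 + 170.0·13.30 + 190.0·29.50) / 1273 = 7985/1273 = 6.272 mg/L.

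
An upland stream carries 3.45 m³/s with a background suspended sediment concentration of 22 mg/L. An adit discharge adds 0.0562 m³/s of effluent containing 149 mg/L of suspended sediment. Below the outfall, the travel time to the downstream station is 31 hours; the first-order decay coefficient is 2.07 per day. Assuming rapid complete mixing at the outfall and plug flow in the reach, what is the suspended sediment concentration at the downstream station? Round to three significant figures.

1.66 mg/L

Mass balance: C = (3.450·22.00 + 0.05620·149.0) / 3.506 = 84.27/3.506 = 24.04 mg/L.
First-order decay: C = 24.04·exp(−k·t) = 24.04·0.06899 = 1.658 mg/L.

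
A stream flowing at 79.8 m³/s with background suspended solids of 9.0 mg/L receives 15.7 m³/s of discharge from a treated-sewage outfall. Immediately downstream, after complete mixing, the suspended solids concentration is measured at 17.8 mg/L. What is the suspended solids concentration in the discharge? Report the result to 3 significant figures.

Mass balance: 79.80·9.000 + 15.70·Cₑ = 95.50·17.80
→ Cₑ = (95.50·17.80 − 79.80·9.000) / 15.70 = 62.53 mg/L.

62.5 mg/L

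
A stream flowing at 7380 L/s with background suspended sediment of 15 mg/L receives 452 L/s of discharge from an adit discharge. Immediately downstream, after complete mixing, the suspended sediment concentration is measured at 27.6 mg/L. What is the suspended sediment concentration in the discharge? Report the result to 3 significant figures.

233 mg/L

Mass balance: 7380·15.00 + 452.0·Cₑ = 7832·27.60
→ Cₑ = (7832·27.60 − 7380·15.00) / 452.0 = 233.3 mg/L.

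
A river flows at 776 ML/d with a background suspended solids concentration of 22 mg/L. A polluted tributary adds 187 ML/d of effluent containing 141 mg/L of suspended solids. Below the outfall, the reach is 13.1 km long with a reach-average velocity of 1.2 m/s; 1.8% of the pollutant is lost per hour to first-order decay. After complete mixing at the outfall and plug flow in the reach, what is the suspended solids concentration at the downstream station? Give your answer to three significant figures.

42.7 mg/L

After mixing, C = (776.0·22.00 + 187.0·141.0) / 963.0 = 43440/963.0 = 45.11 mg/L.
Travel time t = 13.1·1000 / 1.2 = 10920 s = 3.032 h.
1.8%/h lost → k = −ln(1 − 0.018) = 0.01816 h⁻¹.
After decay, C = 45.11 × e^(−kt) = 45.11 × 0.9464 = 42.69 mg/L.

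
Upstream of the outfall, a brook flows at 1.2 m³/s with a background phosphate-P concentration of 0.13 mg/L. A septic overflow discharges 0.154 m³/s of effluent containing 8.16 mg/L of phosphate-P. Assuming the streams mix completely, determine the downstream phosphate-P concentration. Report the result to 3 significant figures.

Mass balance: C = (1.200·0.1300 + 0.1540·8.160) / 1.354 = 1.413/1.354 = 1.043 mg/L.

1.04 mg/L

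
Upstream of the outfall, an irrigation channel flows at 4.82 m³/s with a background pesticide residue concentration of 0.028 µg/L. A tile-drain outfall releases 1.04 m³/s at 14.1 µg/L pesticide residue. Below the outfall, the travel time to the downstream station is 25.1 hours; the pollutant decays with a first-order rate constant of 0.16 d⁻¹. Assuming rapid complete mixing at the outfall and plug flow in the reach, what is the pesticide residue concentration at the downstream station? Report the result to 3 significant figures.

2.14 µg/L

Conservation of mass: C = (4.820·0.02800 + 1.040·14.10) / 5.860 = 14.80/5.860 = 2.525 µg/L.
Applying C = C₀e^(−kt): 2.525 × 0.8459 = 2.136 µg/L.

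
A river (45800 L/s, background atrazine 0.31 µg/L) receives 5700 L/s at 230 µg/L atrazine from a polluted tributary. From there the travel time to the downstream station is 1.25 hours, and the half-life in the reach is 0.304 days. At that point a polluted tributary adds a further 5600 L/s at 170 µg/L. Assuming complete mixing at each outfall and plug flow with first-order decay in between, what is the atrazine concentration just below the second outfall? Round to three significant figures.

Flow-weighted average: C = (45800·0.3100 + 5700·230.0) / 51500 = 1325000/51500 = 25.73 µg/L; combined flow 51500 L/s.
Half-life 0.304 d → k = ln 2 / 0.304 = 2.280 d⁻¹.
Applying C = C₀e^(−kt): 25.73 × 0.8880 = 22.85 µg/L.
At the second outfall, C = (51500·22.85 + 5600·170.0) / (51500 + 5600) = 37.28 µg/L.

37.3 µg/L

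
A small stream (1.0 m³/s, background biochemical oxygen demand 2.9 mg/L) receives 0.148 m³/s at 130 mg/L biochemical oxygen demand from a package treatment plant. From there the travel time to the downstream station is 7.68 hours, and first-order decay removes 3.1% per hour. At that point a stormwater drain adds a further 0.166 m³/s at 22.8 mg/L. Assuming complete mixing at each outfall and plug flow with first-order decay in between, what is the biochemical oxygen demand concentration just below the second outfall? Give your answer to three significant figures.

After mixing, C = (1.000·2.900 + 0.1480·130.0) / 1.148 = 22.14/1.148 = 19.29 mg/L; combined flow 1.148 m³/s.
3.1%/h lost → k = −ln(1 − 0.031) = 0.03149 h⁻¹.
First-order decay: C = 19.29·exp(−k·t) = 19.29·0.7852 = 15.14 mg/L.
At the second outfall, C = (1.148·15.14 + 0.1660·22.80) / (1.148 + 0.1660) = 16.11 mg/L.

16.1 mg/L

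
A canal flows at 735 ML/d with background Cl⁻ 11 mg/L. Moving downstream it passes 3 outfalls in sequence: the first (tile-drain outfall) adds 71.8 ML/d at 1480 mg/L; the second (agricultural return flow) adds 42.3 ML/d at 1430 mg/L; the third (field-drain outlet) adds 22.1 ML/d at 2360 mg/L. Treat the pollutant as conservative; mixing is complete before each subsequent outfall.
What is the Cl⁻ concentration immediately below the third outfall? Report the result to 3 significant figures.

261 mg/L

After outfall 1: Q = 735.0 + 71.80 = 806.8 ML/d; C = (735.0·11.00 + 71.80·1480)/806.8 = 141.7 mg/L.
After outfall 2: Q = 806.8 + 42.30 = 849.1 ML/d; C = (806.8·141.7 + 42.30·1430)/849.1 = 205.9 mg/L.
After outfall 3: Q = 849.1 + 22.10 = 871.2 ML/d; C = (849.1·205.9 + 22.10·2360)/871.2 = 260.6 mg/L.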